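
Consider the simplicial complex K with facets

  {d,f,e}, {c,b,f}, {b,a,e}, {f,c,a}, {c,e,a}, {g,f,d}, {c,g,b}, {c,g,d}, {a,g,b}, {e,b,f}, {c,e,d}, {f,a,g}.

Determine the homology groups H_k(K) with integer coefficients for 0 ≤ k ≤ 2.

K has 7 vertices, 18 edges, 12 triangles.
rank ∂_0 = 0, rank ∂_1 = 6 ⇒ b_0 = 7 − 0 − 6 = 1; all invariant factors of ∂_1 are 1 so no torsion. So H_0 ≅ Z.
rank ∂_1 = 6, rank ∂_2 = 12 ⇒ b_1 = 18 − 6 − 12 = 0; ∂_2 has invariant factor(s) [2] giving torsion. So H_1 ≅ Z/2.
rank ∂_2 = 12, rank ∂_3 = 0 ⇒ b_2 = 12 − 12 − 0 = 0. So H_2 ≅ 0.

H_0 = Z,  H_1 = Z/2,  H_2 = 0.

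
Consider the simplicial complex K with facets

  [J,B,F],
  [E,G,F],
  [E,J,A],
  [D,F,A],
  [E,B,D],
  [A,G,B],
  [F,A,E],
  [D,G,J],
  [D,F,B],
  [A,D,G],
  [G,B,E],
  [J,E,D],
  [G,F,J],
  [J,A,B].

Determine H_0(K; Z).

Fix the vertex order A < B < D < E < F < G < J and write every simplex with vertices in increasing order. Then dim K = 2 and the simplices of K are:

  0-simplices (7): A, B, D, E, F, G, J
  1-simplices (21): AB, AD, AE, AF, AG, AJ, BD, BE, BF, BG, BJ, DE, DF, DG, DJ, EF, EG, EJ, FG, FJ, GJ
  2-simplices (14): ABG, ABJ, ADF, ADG, AEF, AEJ, BDE, BDF, BEG, BFJ, DEJ, DGJ, EFG, FGJ

giving chain groups C_0 ≅ Z^7, C_1 ≅ Z^21, C_2 ≅ Z^14.

The boundary map ∂_1: C_1 → C_0 sends each edge [p,q] (with p < q) to q − p.
The 7×21 boundary matrix has rank 6 and Smith normal form diag(1,1,1,1,1,1).

∂_2: C_2 → C_1 acts by ∂[p,q,r] = [q,r] − [p,r] + [p,q]. For instance
  ∂AEJ = EJ − AJ + AE,
  ∂AEF = EF − AF + AE.
The 21×14 boundary matrix has rank 13 and Smith normal form diag(1,1,1,1,1,1,1,1,1,1,1,1,1).

Reading off H_k = ker ∂_k / im ∂_{k+1}:

  H_0: rank C_0 − rank ∂_1 = 7 − 6 = 1, and the invariant factors of ∂_1 are all 1, so H_0 ≅ Z.

H_0 ≅ Z.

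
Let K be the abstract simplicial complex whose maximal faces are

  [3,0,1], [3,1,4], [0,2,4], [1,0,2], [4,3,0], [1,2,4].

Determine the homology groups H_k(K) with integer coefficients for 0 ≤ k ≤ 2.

H_0 = Z,  H_1 = 0,  H_2 = Z.

Take the total order 0 < 1 < 2 < 3 < 4 on the vertex set. Then K (dimension 2) consists of the simplices:

  0-simplices (5): [0], [1], [2], [3], [4]
  1-simplices (9): [0,1], [0,2], [0,3], [0,4], [1,2], [1,3], [1,4], [2,4], [3,4]
  2-simplices (6): [0,1,2], [0,1,3], [0,2,4], [0,3,4], [1,2,4], [1,3,4]

so the chain groups are C_0 ≅ Z^5, C_1 ≅ Z^9, C_2 ≅ Z^6.

Boundary ∂_1: C_1 → C_0 sends each edge [p,q] (with p < q) to q − p. For instance
  ∂[0,4] = [4] − [0].
As a 5×9 matrix over Z this has rank 4, with invariant factors (1,1,1,1).

∂_2: C_2 → C_1 acts by ∂[p,q,r] = [q,r] − [p,r] + [p,q]. For instance
  ∂[1,3,4] = [3,4] − [1,4] + [1,3],
  ∂[0,2,4] = [2,4] − [0,4] + [0,2].
As a 9×6 matrix over Z this has rank 5, with invariant factors (1,1,1,1,1).

Reading off H_k = ker ∂_k / im ∂_{k+1}:

  H_0: rank C_0 − rank ∂_1 = 5 − 4 = 1, and the invariant factors of ∂_1 are all 1, so H_0 = Z.
  H_1: rank ker ∂_1 − rank ∂_2 = (9 − 4) − 5 = 0, and the invariant factors of ∂_2 are all 1, so H_1 = 0.
  H_2: rank ker ∂_2 − rank ∂_3 = (6 − 5) − 0 = 1, and there is no ∂_3, so H_2 = Z.

As a check, the Euler characteristic is 5 − 9 + 6 = 2, which agrees with 1 − 0 + 1 = 2.
(K is a triangulation of the 2-sphere S^2.)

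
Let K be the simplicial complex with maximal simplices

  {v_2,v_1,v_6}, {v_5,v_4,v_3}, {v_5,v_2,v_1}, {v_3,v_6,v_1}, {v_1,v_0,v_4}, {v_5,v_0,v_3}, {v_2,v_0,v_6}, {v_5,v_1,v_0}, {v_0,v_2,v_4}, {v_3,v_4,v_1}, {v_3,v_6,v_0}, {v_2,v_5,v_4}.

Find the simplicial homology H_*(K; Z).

K has 7 vertices, 18 edges, 12 triangles.
rank ∂_0 = 0, rank ∂_1 = 6 ⇒ b_0 = 7 − 0 − 6 = 1; all invariant factors of ∂_1 are 1 so no torsion. So H_0 = Z.
rank ∂_1 = 6, rank ∂_2 = 12 ⇒ b_1 = 18 − 6 − 12 = 0; ∂_2 has invariant factor(s) [2] giving torsion. So H_1 = Z/2.
rank ∂_2 = 12, rank ∂_3 = 0 ⇒ b_2 = 12 − 12 − 0 = 0. So H_2 = 0.

H_0 = Z,  H_1 = Z/2,  H_2 = 0.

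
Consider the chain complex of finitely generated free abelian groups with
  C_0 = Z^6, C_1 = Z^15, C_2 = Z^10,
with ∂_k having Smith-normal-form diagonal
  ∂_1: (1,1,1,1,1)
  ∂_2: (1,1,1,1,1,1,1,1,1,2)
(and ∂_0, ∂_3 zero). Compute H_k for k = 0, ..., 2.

H_0 ≅ Z,  H_1 ≅ Z/2,  H_2 = 0.

H_0: b_0 = 6 − 0 − 5 = 1; torsion from ∂_1 factors > 1: none. So H_0 ≅ Z.
H_1: b_1 = 15 − 5 − 10 = 0; torsion from ∂_2 factors > 1: [2]. So H_1 ≅ Z/2.
H_2: b_2 = 10 − 10 − 0 = 0; torsion from ∂_3 factors > 1: none. So H_2 ≅ 0.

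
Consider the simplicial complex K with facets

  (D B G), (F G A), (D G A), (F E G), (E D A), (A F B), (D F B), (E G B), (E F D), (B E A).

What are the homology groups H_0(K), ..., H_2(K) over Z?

We work with the vertex ordering A < B < D < E < F < G. The simplices of K, each written with vertices in increasing order, are:

  0-simplices (6): A, B, D, E, F, G
  1-simplices (15): AB, AD, AE, AF, AG, BD, BE, BF, BG, DE, DF, DG, EF, EG, FG
  2-simplices (10): ABE, ABF, ADE, ADG, AFG, BDF, BDG, BEG, DEF, EFG

so the chain groups are C_0 ≅ Z^6, C_1 ≅ Z^15, C_2 ≅ Z^10.

Boundary ∂_1: C_1 → C_0 maps an edge to its endpoints' difference, ∂[p,q] = q − p. For instance
  ∂EG = G − E.
The 6×15 boundary matrix has rank 5 and Smith normal form diag(1,1,1,1,1).

Boundary ∂_2: C_2 → C_1 acts by ∂[p,q,r] = [q,r] − [p,r] + [p,q]. For instance
  ∂DEF = EF − DF + DE,
  ∂ADE = DE − AE + AD.
This gives a 15×10 integer matrix of rank 10; reducing to Smith normal form yields diagonal entries (1,1,1,1,1,1,1,1,1,2).

Reading off H_k = ker ∂_k / im ∂_{k+1}:

  H_0: rank C_0 − rank ∂_1 = 6 − 5 = 1, and the invariant factors of ∂_1 are all 1, so H_0 ≅ Z.
  H_1: rank ker ∂_1 − rank ∂_2 = (15 − 5) − 10 = 0, and ∂_2 has invariant factor 2 > 1, so H_1 ≅ Z/2.
  H_2: rank ker ∂_2 − rank ∂_3 = (10 − 10) − 0 = 0, and there is no ∂_3, so H_2 ≅ 0.

H_0 = Z,  H_1 = Z/2,  H_2 = 0.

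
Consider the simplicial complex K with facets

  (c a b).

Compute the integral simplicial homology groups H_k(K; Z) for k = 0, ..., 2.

We work with the vertex ordering a < b < c. The simplices of K, each written with vertices in increasing order, are:

  0-simplices (3): a, b, c
  1-simplices (3): ab, ac, bc
  2-simplices (1): abc

Hence C_0 ≅ Z^3, C_1 ≅ Z^3, C_2 ≅ Z^1.

Boundary ∂_1: C_1 → C_0 is given by ∂[p,q] = [q] − [p]. For instance
  ∂bc = c − b.
The resulting 3×3 matrix has rank 2, and its Smith normal form has invariant factors (1,1).

Boundary ∂_2: C_2 → C_1 sends each 2-simplex [p,q,r] to [q,r] − [p,r] + [p,q]. For instance
  ∂abc = bc − ac + ab.
This gives a 3×1 integer matrix of rank 1; reducing to Smith normal form yields diagonal entries (1).

Now H_k = ker ∂_k / im ∂_{k+1}, so:

  H_0: rank C_0 − rank ∂_1 = 3 − 2 = 1, and the invariant factors of ∂_1 are all 1, so H_0 ≅ Z.
  H_1: rank ker ∂_1 − rank ∂_2 = (3 − 2) − 1 = 0, and the invariant factors of ∂_2 are all 1, so H_1 ≅ 0.
  H_2: rank ker ∂_2 − rank ∂_3 = (1 − 1) − 0 = 0, and there is no ∂_3, so H_2 ≅ 0.

As a check, the Euler characteristic is 3 − 3 + 1 = 1, which agrees with 1 − 0 + 0 = 1.

H_0 = Z,  H_1 = 0,  H_2 = 0.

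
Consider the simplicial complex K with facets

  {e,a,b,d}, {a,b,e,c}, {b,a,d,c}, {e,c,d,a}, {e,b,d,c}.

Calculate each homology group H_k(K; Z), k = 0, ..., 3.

H_0 = Z,  H_1 = 0,  H_2 = 0,  H_3 = Z.

Take the total order a < b < c < d < e on the vertex set. Then K (dimension 3) consists of the simplices:

  0-simplices (5): a, b, c, d, e
  1-simplices (10): ab, ac, ad, ae, bc, bd, be, cd, ce, de
  2-simplices (10): abc, abd, abe, acd, ace, ade, bcd, bce, bde, cde
  3-simplices (5): abcd, abce, abde, acde, bcde

so the chain groups are C_0 ≅ Z^5, C_1 ≅ Z^10, C_2 ≅ Z^10, C_3 ≅ Z^5.

The boundary map ∂_1: C_1 → C_0 sends each edge [p,q] (with p < q) to q − p.
As a 5×10 matrix over Z this has rank 4, with invariant factors (1,1,1,1).

∂_2: C_2 → C_1 acts by ∂[p,q,r] = [q,r] − [p,r] + [p,q]. For instance
  ∂ace = ce − ae + ac,
  ∂bde = de − be + bd.
The resulting 10×10 matrix has rank 6, and its Smith normal form has invariant factors (1,1,1,1,1,1).

Boundary ∂_3: C_3 → C_2 sends each 3-simplex σ to the alternating sum Σ_i (−1)^i (σ with its i-th vertex removed). For instance
  ∂abce = bce − ace + abe − abc,
  ∂bcde = cde − bde + bce − bcd.
The 10×5 boundary matrix has rank 4 and Smith normal form diag(1,1,1,1).

From H_k ≅ ker(∂_k) / im(∂_{k+1}) we obtain:

  H_0: rank C_0 − rank ∂_1 = 5 − 4 = 1, and the invariant factors of ∂_1 are all 1, so H_0 ≅ Z.
  H_1: rank ker ∂_1 − rank ∂_2 = (10 − 4) − 6 = 0, and the invariant factors of ∂_2 are all 1, so H_1 ≅ 0.
  H_2: rank ker ∂_2 − rank ∂_3 = (10 − 6) − 4 = 0, and the invariant factors of ∂_3 are all 1, so H_2 ≅ 0.
  H_3: rank ker ∂_3 − rank ∂_4 = (5 − 4) − 0 = 1, and there is no ∂_4, so H_3 ≅ Z.

As a check, the Euler characteristic is 5 − 10 + 10 − 5 = 0, which agrees with 1 − 0 + 0 − 1 = 0.
(K is a triangulation of the 3-sphere S^3.)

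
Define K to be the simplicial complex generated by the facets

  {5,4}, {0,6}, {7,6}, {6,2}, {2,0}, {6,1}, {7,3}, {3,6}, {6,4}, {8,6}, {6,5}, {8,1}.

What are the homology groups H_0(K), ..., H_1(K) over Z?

H_0 ≅ Z,  H_1 ≅ Z^4.

We work with the vertex ordering 0 < 1 < 2 < 3 < 4 < 5 < 6 < 7 < 8. The simplices of K, each written with vertices in increasing order, are:

  0-simplices (9): [0], [1], [2], [3], [4], [5], [6], [7], [8]
  1-simplices (12): [0,2], [0,6], [1,6], [1,8], [2,6], [3,6], [3,7], [4,5], [4,6], [5,6], [6,7], [6,8]

so the chain groups are C_0 ≅ Z^9, C_1 ≅ Z^12.

The boundary map ∂_1: C_1 → C_0 is given by ∂[p,q] = [q] − [p].
As a 9×12 matrix over Z this has rank 8, with invariant factors (1,1,1,1,1,1,1,1).

Now H_k = ker ∂_k / im ∂_{k+1}, so:

  H_0: rank C_0 − rank ∂_1 = 9 − 8 = 1, and the invariant factors of ∂_1 are all 1, so H_0 = Z.
  H_1: rank ker ∂_1 − rank ∂_2 = (12 − 8) − 0 = 4, and there is no ∂_2, so H_1 = Z^4.

(K is a triangulation of a wedge of 4 circles.)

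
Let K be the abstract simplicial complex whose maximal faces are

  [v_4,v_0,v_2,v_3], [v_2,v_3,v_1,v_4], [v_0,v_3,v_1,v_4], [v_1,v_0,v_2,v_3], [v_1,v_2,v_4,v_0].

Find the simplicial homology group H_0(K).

Take the total order v_0 < v_1 < v_2 < v_3 < v_4 on the vertex set. Then K (dimension 3) consists of the simplices:

  0-simplices (5): [v_0], [v_1], [v_2], [v_3], [v_4]
  1-simplices (10): [v_0,v_1], [v_0,v_2], [v_0,v_3], [v_0,v_4], [v_1,v_2], [v_1,v_3], [v_1,v_4], [v_2,v_3], [v_2,v_4], [v_3,v_4]
  2-simplices (10): [v_0,v_1,v_2], [v_0,v_1,v_3], [v_0,v_1,v_4], [v_0,v_2,v_3], [v_0,v_2,v_4], [v_0,v_3,v_4], [v_1,v_2,v_3], [v_1,v_2,v_4], [v_1,v_3,v_4], [v_2,v_3,v_4]
  3-simplices (5): [v_0,v_1,v_2,v_3], [v_0,v_1,v_2,v_4], [v_0,v_1,v_3,v_4], [v_0,v_2,v_3,v_4], [v_1,v_2,v_3,v_4]

giving chain groups C_0 ≅ Z^5, C_1 ≅ Z^10, C_2 ≅ Z^10, C_3 ≅ Z^5.

The boundary map ∂_1: C_1 → C_0 is given by ∂[p,q] = [q] − [p].
As a 5×10 matrix over Z this has rank 4, with invariant factors (1,1,1,1).

The boundary map ∂_2: C_2 → C_1 acts by ∂[p,q,r] = [q,r] − [p,r] + [p,q]. For instance
  ∂[v_1,v_2,v_4] = [v_2,v_4] − [v_1,v_4] + [v_1,v_2],
  ∂[v_2,v_3,v_4] = [v_3,v_4] − [v_2,v_4] + [v_2,v_3].
The 10×10 boundary matrix has rank 6 and Smith normal form diag(1,1,1,1,1,1).

Boundary ∂_3: C_3 → C_2 sends each 3-simplex σ to the alternating sum Σ_i (−1)^i (σ with its i-th vertex removed). For instance
  ∂[v_1,v_2,v_3,v_4] = [v_2,v_3,v_4] − [v_1,v_3,v_4] + [v_1,v_2,v_4] − [v_1,v_2,v_3],
  ∂[v_0,v_1,v_3,v_4] = [v_1,v_3,v_4] − [v_0,v_3,v_4] + [v_0,v_1,v_4] − [v_0,v_1,v_3].
As a 10×5 matrix over Z this has rank 4, with invariant factors (1,1,1,1).

Computing H_k = (kernel of ∂_k) / (image of ∂_{k+1}):

  H_0: rank C_0 − rank ∂_1 = 5 − 4 = 1, and the invariant factors of ∂_1 are all 1, so H_0 ≅ Z.

H_0 ≅ Z.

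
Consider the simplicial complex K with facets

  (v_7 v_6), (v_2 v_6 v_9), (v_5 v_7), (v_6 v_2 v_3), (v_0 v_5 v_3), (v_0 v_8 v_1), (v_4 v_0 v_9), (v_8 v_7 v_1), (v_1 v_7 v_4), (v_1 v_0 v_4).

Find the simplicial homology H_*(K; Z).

H_0 = Z,  H_1 = Z^3,  H_2 = 0.

Fix the vertex order v_0 < v_1 < v_2 < v_3 < v_4 < v_5 < v_6 < v_7 < v_8 < v_9 and write every simplex with vertices in increasing order. Then dim K = 2 and the simplices of K are:

  0-simplices (10): [v_0], [v_1], [v_2], [v_3], [v_4], [v_5], [v_6], [v_7], [v_8], [v_9]
  1-simplices (20): (20 of them)
  2-simplices (8): [v_0,v_1,v_4], [v_0,v_1,v_8], [v_0,v_3,v_5], [v_0,v_4,v_9], [v_1,v_4,v_7], [v_1,v_7,v_8], [v_2,v_3,v_6], [v_2,v_6,v_9]

Hence C_0 ≅ Z^10, C_1 ≅ Z^20, C_2 ≅ Z^8.

∂_1: C_1 → C_0 sends each edge [p,q] (with p < q) to q − p. For instance
  ∂[v_1,v_8] = [v_8] − [v_1].
The resulting 10×20 matrix has rank 9, and its Smith normal form has invariant factors (1,1,1,1,1,1,1,1,1).

The boundary map ∂_2: C_2 → C_1 acts by ∂[p,q,r] = [q,r] − [p,r] + [p,q]. For instance
  ∂[v_2,v_3,v_6] = [v_3,v_6] − [v_2,v_6] + [v_2,v_3],
  ∂[v_0,v_3,v_5] = [v_3,v_5] − [v_0,v_5] + [v_0,v_3].
The 20×8 boundary matrix has rank 8 and Smith normal form diag(1,1,1,1,1,1,1,1).

Now H_k = ker ∂_k / im ∂_{k+1}, so:

  H_0: rank C_0 − rank ∂_1 = 10 − 9 = 1, and the invariant factors of ∂_1 are all 1, so H_0 = Z.
  H_1: rank ker ∂_1 − rank ∂_2 = (20 − 9) − 8 = 3, and the invariant factors of ∂_2 are all 1, so H_1 = Z^3.
  H_2: rank ker ∂_2 − rank ∂_3 = (8 − 8) − 0 = 0, and there is no ∂_3, so H_2 = 0.

As a check, the Euler characteristic is 10 − 20 + 8 = -2, which agrees with 1 − 3 + 0 = -2.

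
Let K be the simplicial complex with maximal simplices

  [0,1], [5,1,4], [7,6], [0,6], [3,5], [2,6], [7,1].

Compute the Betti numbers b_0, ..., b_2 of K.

We work with the vertex ordering 0 < 1 < 2 < 3 < 4 < 5 < 6 < 7. The simplices of K, each written with vertices in increasing order, are:

  0-simplices (8): [0], [1], [2], [3], [4], [5], [6], [7]
  1-simplices (9): [0,1], [0,6], [1,4], [1,5], [1,7], [2,6], [3,5], [4,5], [6,7]
  2-simplices (1): [1,4,5]

Hence C_0 ≅ Z^8, C_1 ≅ Z^9, C_2 ≅ Z^1.

Boundary ∂_1: C_1 → C_0 is given by ∂[p,q] = [q] − [p].
The 8×9 boundary matrix has rank 7 and Smith normal form diag(1,1,1,1,1,1,1).

The boundary map ∂_2: C_2 → C_1 acts by ∂[p,q,r] = [q,r] − [p,r] + [p,q]. For instance
  ∂[1,4,5] = [4,5] − [1,5] + [1,4].
The 9×1 boundary matrix has rank 1 and Smith normal form diag(1).

Now H_k = ker ∂_k / im ∂_{k+1}, so:

  H_0: rank C_0 − rank ∂_1 = 8 − 7 = 1, and the invariant factors of ∂_1 are all 1, so H_0 ≅ Z.
  H_1: rank ker ∂_1 − rank ∂_2 = (9 − 7) − 1 = 1, and the invariant factors of ∂_2 are all 1, so H_1 ≅ Z.
  H_2: rank ker ∂_2 − rank ∂_3 = (1 − 1) − 0 = 0, and there is no ∂_3, so H_2 ≅ 0.

Hence the Betti numbers are b_0 = 1, b_1 = 1, b_2 = 0.

b_0 = 1, b_1 = 1, b_2 = 0.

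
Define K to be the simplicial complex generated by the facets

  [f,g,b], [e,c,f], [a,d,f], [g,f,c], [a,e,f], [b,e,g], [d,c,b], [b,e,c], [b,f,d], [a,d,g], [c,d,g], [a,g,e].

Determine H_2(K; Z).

H_2 = 0.

K has 7 vertices, 18 edges, 12 triangles.
rank ∂_2 = 12, rank ∂_3 = 0 ⇒ b_2 = 12 − 12 − 0 = 0. So H_2 = 0.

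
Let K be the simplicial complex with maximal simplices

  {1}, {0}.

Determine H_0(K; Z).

H_0 ≅ Z^2.

Take the total order 0 < 1 on the vertex set. Then K (dimension 0) consists of the simplices:

  0-simplices (2): [0], [1]

giving chain groups C_0 ≅ Z^2.

Computing H_k = (kernel of ∂_k) / (image of ∂_{k+1}):

  H_0: rank C_0 − rank ∂_1 = 2 − 0 = 2, and there is no ∂_1, so H_0 ≅ Z^2.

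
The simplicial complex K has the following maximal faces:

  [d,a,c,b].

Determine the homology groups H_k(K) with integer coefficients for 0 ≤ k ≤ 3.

Order the vertices as a < b < c < d. Listing each simplex with vertices in this order, K has dimension 3 with simplices:

  0-simplices (4): a, b, c, d
  1-simplices (6): ab, ac, ad, bc, bd, cd
  2-simplices (4): abc, abd, acd, bcd
  3-simplices (1): abcd

so the chain groups are C_0 ≅ Z^4, C_1 ≅ Z^6, C_2 ≅ Z^4, C_3 ≅ Z^1.

The boundary map ∂_1: C_1 → C_0 maps an edge to its endpoints' difference, ∂[p,q] = q − p. For instance
  ∂cd = d − c.
The 4×6 boundary matrix has rank 3 and Smith normal form diag(1,1,1).

The boundary map ∂_2: C_2 → C_1 acts by ∂[p,q,r] = [q,r] − [p,r] + [p,q]. For instance
  ∂abd = bd − ad + ab,
  ∂acd = cd − ad + ac.
The resulting 6×4 matrix has rank 3, and its Smith normal form has invariant factors (1,1,1).

∂_3: C_3 → C_2 sends each 3-simplex σ to the alternating sum Σ_i (−1)^i (σ with its i-th vertex removed). For instance
  ∂abcd = bcd − acd + abd − abc.
This gives a 4×1 integer matrix of rank 1; reducing to Smith normal form yields diagonal entries (1).

Computing H_k = (kernel of ∂_k) / (image of ∂_{k+1}):

  H_0: rank C_0 − rank ∂_1 = 4 − 3 = 1, and the invariant factors of ∂_1 are all 1, so H_0 ≅ Z.
  H_1: rank ker ∂_1 − rank ∂_2 = (6 − 3) − 3 = 0, and the invariant factors of ∂_2 are all 1, so H_1 ≅ 0.
  H_2: rank ker ∂_2 − rank ∂_3 = (4 − 3) − 1 = 0, and the invariant factors of ∂_3 are all 1, so H_2 ≅ 0.
  H_3: rank ker ∂_3 − rank ∂_4 = (1 − 1) − 0 = 0, and there is no ∂_4, so H_3 ≅ 0.

H_0 = Z,  H_1 = 0,  H_2 = 0,  H_3 = 0.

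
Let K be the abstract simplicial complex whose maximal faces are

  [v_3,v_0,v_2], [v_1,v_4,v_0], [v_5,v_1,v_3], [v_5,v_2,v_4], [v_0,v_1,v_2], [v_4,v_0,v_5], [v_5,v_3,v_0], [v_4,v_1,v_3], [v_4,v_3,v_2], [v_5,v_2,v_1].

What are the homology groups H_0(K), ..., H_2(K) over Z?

We work with the vertex ordering v_0 < v_1 < v_2 < v_3 < v_4 < v_5. The simplices of K, each written with vertices in increasing order, are:

  0-simplices (6): [v_0], [v_1], [v_2], [v_3], [v_4], [v_5]
  1-simplices (15): (15 of them)
  2-simplices (10): [v_0,v_1,v_2], [v_0,v_1,v_4], [v_0,v_2,v_3], [v_0,v_3,v_5], [v_0,v_4,v_5], [v_1,v_2,v_5], [v_1,v_3,v_4], [v_1,v_3,v_5], [v_2,v_3,v_4], [v_2,v_4,v_5]

Hence C_0 ≅ Z^6, C_1 ≅ Z^15, C_2 ≅ Z^10.

The boundary map ∂_1: C_1 → C_0 is given by ∂[p,q] = [q] − [p].
As a 6×15 matrix over Z this has rank 5, with invariant factors (1,1,1,1,1).

∂_2: C_2 → C_1 sends each 2-simplex [p,q,r] to [q,r] − [p,r] + [p,q]. For instance
  ∂[v_0,v_1,v_4] = [v_1,v_4] − [v_0,v_4] + [v_0,v_1],
  ∂[v_0,v_2,v_3] = [v_2,v_3] − [v_0,v_3] + [v_0,v_2].
The 15×10 boundary matrix has rank 10 and Smith normal form diag(1,1,1,1,1,1,1,1,1,2).

From H_k ≅ ker(∂_k) / im(∂_{k+1}) we obtain:

  H_0: rank C_0 − rank ∂_1 = 6 − 5 = 1, and the invariant factors of ∂_1 are all 1, so H_0 = Z.
  H_1: rank ker ∂_1 − rank ∂_2 = (15 − 5) − 10 = 0, and ∂_2 has invariant factor 2 > 1, so H_1 = Z/2.
  H_2: rank ker ∂_2 − rank ∂_3 = (10 − 10) − 0 = 0, and there is no ∂_3, so H_2 = 0.

H_0 ≅ Z,  H_1 ≅ Z/2,  H_2 = 0.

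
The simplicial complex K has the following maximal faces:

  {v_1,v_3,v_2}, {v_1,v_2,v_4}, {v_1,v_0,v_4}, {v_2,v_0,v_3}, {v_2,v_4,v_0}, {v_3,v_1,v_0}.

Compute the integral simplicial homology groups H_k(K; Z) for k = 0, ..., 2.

K has 5 vertices, 9 edges, 6 triangles.
rank ∂_0 = 0, rank ∂_1 = 4 ⇒ b_0 = 5 − 0 − 4 = 1; all invariant factors of ∂_1 are 1 so no torsion. So H_0 ≅ Z.
rank ∂_1 = 4, rank ∂_2 = 5 ⇒ b_1 = 9 − 4 − 5 = 0; all invariant factors of ∂_2 are 1 so no torsion. So H_1 ≅ 0.
rank ∂_2 = 5, rank ∂_3 = 0 ⇒ b_2 = 6 − 5 − 0 = 1. So H_2 ≅ Z.

H_0 = Z,  H_1 = 0,  H_2 = Z.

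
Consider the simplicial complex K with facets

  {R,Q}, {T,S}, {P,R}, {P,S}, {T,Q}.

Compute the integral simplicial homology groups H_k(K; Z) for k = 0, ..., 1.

H_0 ≅ Z,  H_1 ≅ Z.

We work with the vertex ordering P < Q < R < S < T. The simplices of K, each written with vertices in increasing order, are:

  0-simplices (5): P, Q, R, S, T
  1-simplices (5): PR, PS, QR, QT, ST

Hence C_0 ≅ Z^5, C_1 ≅ Z^5.

The boundary map ∂_1: C_1 → C_0 is given by ∂[p,q] = [q] − [p]. For instance
  ∂ST = T − S.
This gives a 5×5 integer matrix of rank 4; reducing to Smith normal form yields diagonal entries (1,1,1,1).

From H_k ≅ ker(∂_k) / im(∂_{k+1}) we obtain:

  H_0: rank C_0 − rank ∂_1 = 5 − 4 = 1, and the invariant factors of ∂_1 are all 1, so H_0 ≅ Z.
  H_1: rank ker ∂_1 − rank ∂_2 = (5 − 4) − 0 = 1, and there is no ∂_2, so H_1 ≅ Z.

As a check, the Euler characteristic is 5 − 5 = 0, which agrees with 1 − 1 = 0.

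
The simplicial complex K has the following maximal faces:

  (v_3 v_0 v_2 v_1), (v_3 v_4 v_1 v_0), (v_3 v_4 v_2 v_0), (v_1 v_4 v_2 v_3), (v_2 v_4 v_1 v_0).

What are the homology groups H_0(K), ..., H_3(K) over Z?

We work with the vertex ordering v_0 < v_1 < v_2 < v_3 < v_4. The simplices of K, each written with vertices in increasing order, are:

  0-simplices (5): [v_0], [v_1], [v_2], [v_3], [v_4]
  1-simplices (10): [v_0,v_1], [v_0,v_2], [v_0,v_3], [v_0,v_4], [v_1,v_2], [v_1,v_3], [v_1,v_4], [v_2,v_3], [v_2,v_4], [v_3,v_4]
  2-simplices (10): [v_0,v_1,v_2], [v_0,v_1,v_3], [v_0,v_1,v_4], [v_0,v_2,v_3], [v_0,v_2,v_4], [v_0,v_3,v_4], [v_1,v_2,v_3], [v_1,v_2,v_4], [v_1,v_3,v_4], [v_2,v_3,v_4]
  3-simplices (5): [v_0,v_1,v_2,v_3], [v_0,v_1,v_2,v_4], [v_0,v_1,v_3,v_4], [v_0,v_2,v_3,v_4], [v_1,v_2,v_3,v_4]

Hence C_0 ≅ Z^5, C_1 ≅ Z^10, C_2 ≅ Z^10, C_3 ≅ Z^5.

∂_1: C_1 → C_0 is given by ∂[p,q] = [q] − [p]. For instance
  ∂[v_1,v_4] = [v_4] − [v_1].
The 5×10 boundary matrix has rank 4 and Smith normal form diag(1,1,1,1).

The boundary map ∂_2: C_2 → C_1 acts by ∂[p,q,r] = [q,r] − [p,r] + [p,q]. For instance
  ∂[v_2,v_3,v_4] = [v_3,v_4] − [v_2,v_4] + [v_2,v_3],
  ∂[v_1,v_2,v_3] = [v_2,v_3] − [v_1,v_3] + [v_1,v_2].
The 10×10 boundary matrix has rank 6 and Smith normal form diag(1,1,1,1,1,1).

∂_3: C_3 → C_2 sends each 3-simplex σ to the alternating sum Σ_i (−1)^i (σ with its i-th vertex removed). For instance
  ∂[v_0,v_1,v_2,v_3] = [v_1,v_2,v_3] − [v_0,v_2,v_3] + [v_0,v_1,v_3] − [v_0,v_1,v_2],
  ∂[v_0,v_1,v_3,v_4] = [v_1,v_3,v_4] − [v_0,v_3,v_4] + [v_0,v_1,v_4] − [v_0,v_1,v_3].
The resulting 10×5 matrix has rank 4, and its Smith normal form has invariant factors (1,1,1,1).

Reading off H_k = ker ∂_k / im ∂_{k+1}:

  H_0: rank C_0 − rank ∂_1 = 5 − 4 = 1, and the invariant factors of ∂_1 are all 1, so H_0 = Z.
  H_1: rank ker ∂_1 − rank ∂_2 = (10 − 4) − 6 = 0, and the invariant factors of ∂_2 are all 1, so H_1 = 0.
  H_2: rank ker ∂_2 − rank ∂_3 = (10 − 6) − 4 = 0, and the invariant factors of ∂_3 are all 1, so H_2 = 0.
  H_3: rank ker ∂_3 − rank ∂_4 = (5 − 4) − 0 = 1, and there is no ∂_4, so H_3 = Z.

(K is a triangulation of the 3-sphere S^3.)

H_0 = Z,  H_1 = 0,  H_2 = 0,  H_3 = Z.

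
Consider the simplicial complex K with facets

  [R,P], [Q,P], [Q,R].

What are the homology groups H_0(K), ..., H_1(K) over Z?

H_0 ≅ Z,  H_1 ≅ Z.

Fix the vertex order P < Q < R and write every simplex with vertices in increasing order. Then dim K = 1 and the simplices of K are:

  0-simplices (3): P, Q, R
  1-simplices (3): PQ, PR, QR

so the chain groups are C_0 ≅ Z^3, C_1 ≅ Z^3.

∂_1: C_1 → C_0 sends each edge [p,q] (with p < q) to q − p.
The 3×3 boundary matrix has rank 2 and Smith normal form diag(1,1).

Computing H_k = (kernel of ∂_k) / (image of ∂_{k+1}):

  H_0: rank C_0 − rank ∂_1 = 3 − 2 = 1, and the invariant factors of ∂_1 are all 1, so H_0 ≅ Z.
  H_1: rank ker ∂_1 − rank ∂_2 = (3 − 2) − 0 = 1, and there is no ∂_2, so H_1 ≅ Z.

As a check, the Euler characteristic is 3 − 3 = 0, which agrees with 1 − 1 = 0.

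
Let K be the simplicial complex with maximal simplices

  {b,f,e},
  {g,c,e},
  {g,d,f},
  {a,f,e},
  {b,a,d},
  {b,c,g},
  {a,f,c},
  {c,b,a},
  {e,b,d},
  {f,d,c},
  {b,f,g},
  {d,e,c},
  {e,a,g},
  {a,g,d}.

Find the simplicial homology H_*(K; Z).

H_0 = Z,  H_1 = Z^2,  H_2 = Z.

K has 7 vertices, 21 edges, 14 triangles.
rank ∂_0 = 0, rank ∂_1 = 6 ⇒ b_0 = 7 − 0 − 6 = 1; all invariant factors of ∂_1 are 1 so no torsion. So H_0 = Z.
rank ∂_1 = 6, rank ∂_2 = 13 ⇒ b_1 = 21 − 6 − 13 = 2; all invariant factors of ∂_2 are 1 so no torsion. So H_1 = Z^2.
rank ∂_2 = 13, rank ∂_3 = 0 ⇒ b_2 = 14 − 13 − 0 = 1. So H_2 = Z.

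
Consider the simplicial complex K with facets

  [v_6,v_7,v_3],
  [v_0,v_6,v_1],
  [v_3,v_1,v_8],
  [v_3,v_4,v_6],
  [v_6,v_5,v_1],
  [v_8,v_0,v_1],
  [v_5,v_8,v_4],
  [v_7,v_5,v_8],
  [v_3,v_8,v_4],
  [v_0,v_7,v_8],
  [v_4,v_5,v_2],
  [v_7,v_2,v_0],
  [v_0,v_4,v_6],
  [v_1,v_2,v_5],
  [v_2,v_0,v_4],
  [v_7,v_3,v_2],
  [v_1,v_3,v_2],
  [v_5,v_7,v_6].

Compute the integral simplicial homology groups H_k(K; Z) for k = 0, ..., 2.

H_0 = Z,  H_1 = Z^2,  H_2 = Z.

K has 9 vertices, 27 edges, 18 triangles.
rank ∂_0 = 0, rank ∂_1 = 8 ⇒ b_0 = 9 − 0 − 8 = 1; all invariant factors of ∂_1 are 1 so no torsion. So H_0 ≅ Z.
rank ∂_1 = 8, rank ∂_2 = 17 ⇒ b_1 = 27 − 8 − 17 = 2; all invariant factors of ∂_2 are 1 so no torsion. So H_1 ≅ Z^2.
rank ∂_2 = 17, rank ∂_3 = 0 ⇒ b_2 = 18 − 17 − 0 = 1. So H_2 ≅ Z.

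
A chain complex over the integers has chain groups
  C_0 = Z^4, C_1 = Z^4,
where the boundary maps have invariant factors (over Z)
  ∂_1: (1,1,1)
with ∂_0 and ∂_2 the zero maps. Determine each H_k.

H_0: b_0 = 4 − 0 − 3 = 1; torsion from ∂_1 factors > 1: none. So H_0 ≅ Z.
H_1: b_1 = 4 − 3 − 0 = 1; torsion from ∂_2 factors > 1: none. So H_1 ≅ Z.

H_0 ≅ Z,  H_1 ≅ Z.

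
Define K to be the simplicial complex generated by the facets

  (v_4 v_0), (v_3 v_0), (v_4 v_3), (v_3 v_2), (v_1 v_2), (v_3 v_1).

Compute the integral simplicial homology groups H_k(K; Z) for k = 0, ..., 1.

Take the total order v_0 < v_1 < v_2 < v_3 < v_4 on the vertex set. Then K (dimension 1) consists of the simplices:

  0-simplices (5): [v_0], [v_1], [v_2], [v_3], [v_4]
  1-simplices (6): [v_0,v_3], [v_0,v_4], [v_1,v_2], [v_1,v_3], [v_2,v_3], [v_3,v_4]

Hence C_0 ≅ Z^5, C_1 ≅ Z^6.

The boundary map ∂_1: C_1 → C_0 sends each edge [p,q] (with p < q) to q − p.
As a 5×6 matrix over Z this has rank 4, with invariant factors (1,1,1,1).

Reading off H_k = ker ∂_k / im ∂_{k+1}:

  H_0: rank C_0 − rank ∂_1 = 5 − 4 = 1, and the invariant factors of ∂_1 are all 1, so H_0 ≅ Z.
  H_1: rank ker ∂_1 − rank ∂_2 = (6 − 4) − 0 = 2, and there is no ∂_2, so H_1 ≅ Z^2.

As a check, the Euler characteristic is 5 − 6 = -1, which agrees with 1 − 2 = -1.
(K is a triangulation of a wedge of 2 circles.)

H_0 ≅ Z,  H_1 ≅ Z^2.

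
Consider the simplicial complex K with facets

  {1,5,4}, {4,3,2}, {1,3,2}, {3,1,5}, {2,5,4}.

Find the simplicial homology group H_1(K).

H_1 = Z.

We work with the vertex ordering 1 < 2 < 3 < 4 < 5. The simplices of K, each written with vertices in increasing order, are:

  0-simplices (5): [1], [2], [3], [4], [5]
  1-simplices (10): [1,2], [1,3], [1,4], [1,5], [2,3], [2,4], [2,5], [3,4], [3,5], [4,5]
  2-simplices (5): [1,2,3], [1,3,5], [1,4,5], [2,3,4], [2,4,5]

so the chain groups are C_0 ≅ Z^5, C_1 ≅ Z^10, C_2 ≅ Z^5.

∂_1: C_1 → C_0 sends each edge [p,q] (with p < q) to q − p.
The 5×10 boundary matrix has rank 4 and Smith normal form diag(1,1,1,1).

Boundary ∂_2: C_2 → C_1 acts by ∂[p,q,r] = [q,r] − [p,r] + [p,q]. For instance
  ∂[1,2,3] = [2,3] − [1,3] + [1,2],
  ∂[1,3,5] = [3,5] − [1,5] + [1,3].
The resulting 10×5 matrix has rank 5, and its Smith normal form has invariant factors (1,1,1,1,1).

Now H_k = ker ∂_k / im ∂_{k+1}, so:

  H_1: rank ker ∂_1 − rank ∂_2 = (10 − 4) − 5 = 1, and the invariant factors of ∂_2 are all 1, so H_1 ≅ Z.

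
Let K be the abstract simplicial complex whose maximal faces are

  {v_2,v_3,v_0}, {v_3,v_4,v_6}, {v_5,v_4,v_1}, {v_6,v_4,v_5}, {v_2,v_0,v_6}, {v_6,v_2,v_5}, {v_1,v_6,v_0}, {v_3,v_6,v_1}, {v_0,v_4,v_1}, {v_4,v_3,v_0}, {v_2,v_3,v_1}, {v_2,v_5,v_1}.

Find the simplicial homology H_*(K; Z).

H_0 = Z,  H_1 = Z/2,  H_2 = 0.

Take the total order v_0 < v_1 < v_2 < v_3 < v_4 < v_5 < v_6 on the vertex set. Then K (dimension 2) consists of the simplices:

  0-simplices (7): [v_0], [v_1], [v_2], [v_3], [v_4], [v_5], [v_6]
  1-simplices (18): (18 of them)
  2-simplices (12): (12 of them)

Hence C_0 ≅ Z^7, C_1 ≅ Z^18, C_2 ≅ Z^12.

∂_1: C_1 → C_0 sends each edge [p,q] (with p < q) to q − p. For instance
  ∂[v_1,v_4] = [v_4] − [v_1].
The 7×18 boundary matrix has rank 6 and Smith normal form diag(1,1,1,1,1,1).

∂_2: C_2 → C_1 acts by ∂[p,q,r] = [q,r] − [p,r] + [p,q]. For instance
  ∂[v_1,v_2,v_5] = [v_2,v_5] − [v_1,v_5] + [v_1,v_2],
  ∂[v_0,v_1,v_4] = [v_1,v_4] − [v_0,v_4] + [v_0,v_1].
As a 18×12 matrix over Z this has rank 12, with invariant factors (1,1,1,1,1,1,1,1,1,1,1,2).

From H_k ≅ ker(∂_k) / im(∂_{k+1}) we obtain:

  H_0: rank C_0 − rank ∂_1 = 7 − 6 = 1, and the invariant factors of ∂_1 are all 1, so H_0 = Z.
  H_1: rank ker ∂_1 − rank ∂_2 = (18 − 6) − 12 = 0, and ∂_2 has invariant factor 2 > 1, so H_1 = Z/2.
  H_2: rank ker ∂_2 − rank ∂_3 = (12 − 12) − 0 = 0, and there is no ∂_3, so H_2 = 0.

As a check, the Euler characteristic is 7 − 18 + 12 = 1, which agrees with 1 − 0 + 0 = 1.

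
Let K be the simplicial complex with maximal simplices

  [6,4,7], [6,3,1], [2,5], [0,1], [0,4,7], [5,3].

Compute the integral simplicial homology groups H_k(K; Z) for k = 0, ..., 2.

Order the vertices as 0 < 1 < 2 < 3 < 4 < 5 < 6 < 7. Listing each simplex with vertices in this order, K has dimension 2 with simplices:

  0-simplices (8): [0], [1], [2], [3], [4], [5], [6], [7]
  1-simplices (11): [0,1], [0,4], [0,7], [1,3], [1,6], [2,5], [3,5], [3,6], [4,6], [4,7], [6,7]
  2-simplices (3): [0,4,7], [1,3,6], [4,6,7]

so the chain groups are C_0 ≅ Z^8, C_1 ≅ Z^11, C_2 ≅ Z^3.

The boundary map ∂_1: C_1 → C_0 is given by ∂[p,q] = [q] − [p]. For instance
  ∂[4,6] = [6] − [4].
This gives a 8×11 integer matrix of rank 7; reducing to Smith normal form yields diagonal entries (1,1,1,1,1,1,1).

Boundary ∂_2: C_2 → C_1 sends each 2-simplex [p,q,r] to [q,r] − [p,r] + [p,q]. For instance
  ∂[1,3,6] = [3,6] − [1,6] + [1,3],
  ∂[0,4,7] = [4,7] − [0,7] + [0,4].
This gives a 11×3 integer matrix of rank 3; reducing to Smith normal form yields diagonal entries (1,1,1).

Now H_k = ker ∂_k / im ∂_{k+1}, so:

  H_0: rank C_0 − rank ∂_1 = 8 − 7 = 1, and the invariant factors of ∂_1 are all 1, so H_0 = Z.
  H_1: rank ker ∂_1 − rank ∂_2 = (11 − 7) − 3 = 1, and the invariant factors of ∂_2 are all 1, so H_1 = Z.
  H_2: rank ker ∂_2 − rank ∂_3 = (3 − 3) − 0 = 0, and there is no ∂_3, so H_2 = 0.

H_0 = Z,  H_1 = Z,  H_2 = 0.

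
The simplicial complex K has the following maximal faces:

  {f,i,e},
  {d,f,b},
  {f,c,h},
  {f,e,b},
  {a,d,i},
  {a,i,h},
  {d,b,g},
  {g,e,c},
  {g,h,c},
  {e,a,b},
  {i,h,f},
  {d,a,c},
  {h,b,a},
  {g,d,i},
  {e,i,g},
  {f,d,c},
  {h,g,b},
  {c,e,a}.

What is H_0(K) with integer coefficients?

H_0 ≅ Z.

We work with the vertex ordering a < b < c < d < e < f < g < h < i. The simplices of K, each written with vertices in increasing order, are:

  0-simplices (9): a, b, c, d, e, f, g, h, i
  1-simplices (27): ab, ac, ad, ae, ah, ai, bd, be, bf, bg, bh, cd, ce, cf, cg, ch, df, dg, di, ef, eg, ei, fh, fi, gh, gi, hi
  2-simplices (18): abe, abh, acd, ace, adi, ahi, bdf, bdg, bef, bgh, cdf, ceg, cfh, cgh, dgi, efi, egi, fhi

Hence C_0 ≅ Z^9, C_1 ≅ Z^27, C_2 ≅ Z^18.

The boundary map ∂_1: C_1 → C_0 sends each edge [p,q] (with p < q) to q − p. For instance
  ∂bf = f − b.
The 9×27 boundary matrix has rank 8 and Smith normal form diag(1,1,1,1,1,1,1,1).

∂_2: C_2 → C_1 acts by ∂[p,q,r] = [q,r] − [p,r] + [p,q]. For instance
  ∂bef = ef − bf + be,
  ∂acd = cd − ad + ac.
As a 27×18 matrix over Z this has rank 17, with invariant factors (1,1,1,1,1,1,1,1,1,1,1,1,1,1,1,1,1).

Computing H_k = (kernel of ∂_k) / (image of ∂_{k+1}):

  H_0: rank C_0 − rank ∂_1 = 9 − 8 = 1, and the invariant factors of ∂_1 are all 1, so H_0 = Z.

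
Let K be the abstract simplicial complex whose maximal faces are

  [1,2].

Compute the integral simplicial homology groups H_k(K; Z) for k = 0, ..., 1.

Take the total order 1 < 2 on the vertex set. Then K (dimension 1) consists of the simplices:

  0-simplices (2): [1], [2]
  1-simplices (1): [1,2]

Hence C_0 ≅ Z^2, C_1 ≅ Z^1.

The boundary map ∂_1: C_1 → C_0 is given by ∂[p,q] = [q] − [p].
The 2×1 boundary matrix has rank 1 and Smith normal form diag(1).

Reading off H_k = ker ∂_k / im ∂_{k+1}:

  H_0: rank C_0 − rank ∂_1 = 2 − 1 = 1, and the invariant factors of ∂_1 are all 1, so H_0 ≅ Z.
  H_1: rank ker ∂_1 − rank ∂_2 = (1 − 1) − 0 = 0, and there is no ∂_2, so H_1 ≅ 0.

H_0 = Z,  H_1 = 0.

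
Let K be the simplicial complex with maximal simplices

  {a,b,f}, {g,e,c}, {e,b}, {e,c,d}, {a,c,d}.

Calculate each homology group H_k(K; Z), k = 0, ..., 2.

H_0 ≅ Z,  H_1 ≅ Z,  H_2 = 0.

Take the total order a < b < c < d < e < f < g on the vertex set. Then K (dimension 2) consists of the simplices:

  0-simplices (7): a, b, c, d, e, f, g
  1-simplices (11): ab, ac, ad, af, be, bf, cd, ce, cg, de, eg
  2-simplices (4): abf, acd, cde, ceg

Hence C_0 ≅ Z^7, C_1 ≅ Z^11, C_2 ≅ Z^4.

∂_1: C_1 → C_0 maps an edge to its endpoints' difference, ∂[p,q] = q − p. For instance
  ∂af = f − a.
This gives a 7×11 integer matrix of rank 6; reducing to Smith normal form yields diagonal entries (1,1,1,1,1,1).

The boundary map ∂_2: C_2 → C_1 acts by ∂[p,q,r] = [q,r] − [p,r] + [p,q]. For instance
  ∂abf = bf − af + ab,
  ∂acd = cd − ad + ac.
This gives a 11×4 integer matrix of rank 4; reducing to Smith normal form yields diagonal entries (1,1,1,1).

Reading off H_k = ker ∂_k / im ∂_{k+1}:

  H_0: rank C_0 − rank ∂_1 = 7 − 6 = 1, and the invariant factors of ∂_1 are all 1, so H_0 ≅ Z.
  H_1: rank ker ∂_1 − rank ∂_2 = (11 − 6) − 4 = 1, and the invariant factors of ∂_2 are all 1, so H_1 ≅ Z.
  H_2: rank ker ∂_2 − rank ∂_3 = (4 − 4) − 0 = 0, and there is no ∂_3, so H_2 ≅ 0.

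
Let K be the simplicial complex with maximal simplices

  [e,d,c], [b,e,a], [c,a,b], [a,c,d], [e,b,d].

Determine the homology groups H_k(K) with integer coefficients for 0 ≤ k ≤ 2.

H_0 ≅ Z,  H_1 ≅ Z,  H_2 = 0.

Fix the vertex order a < b < c < d < e and write every simplex with vertices in increasing order. Then dim K = 2 and the simplices of K are:

  0-simplices (5): a, b, c, d, e
  1-simplices (10): ab, ac, ad, ae, bc, bd, be, cd, ce, de
  2-simplices (5): abc, abe, acd, bde, cde

giving chain groups C_0 ≅ Z^5, C_1 ≅ Z^10, C_2 ≅ Z^5.

∂_1: C_1 → C_0 is given by ∂[p,q] = [q] − [p].
The 5×10 boundary matrix has rank 4 and Smith normal form diag(1,1,1,1).

Boundary ∂_2: C_2 → C_1 acts by ∂[p,q,r] = [q,r] − [p,r] + [p,q]. For instance
  ∂cde = de − ce + cd,
  ∂bde = de − be + bd.
The 10×5 boundary matrix has rank 5 and Smith normal form diag(1,1,1,1,1).

From H_k ≅ ker(∂_k) / im(∂_{k+1}) we obtain:

  H_0: rank C_0 − rank ∂_1 = 5 − 4 = 1, and the invariant factors of ∂_1 are all 1, so H_0 = Z.
  H_1: rank ker ∂_1 − rank ∂_2 = (10 − 4) − 5 = 1, and the invariant factors of ∂_2 are all 1, so H_1 = Z.
  H_2: rank ker ∂_2 − rank ∂_3 = (5 − 5) − 0 = 0, and there is no ∂_3, so H_2 = 0.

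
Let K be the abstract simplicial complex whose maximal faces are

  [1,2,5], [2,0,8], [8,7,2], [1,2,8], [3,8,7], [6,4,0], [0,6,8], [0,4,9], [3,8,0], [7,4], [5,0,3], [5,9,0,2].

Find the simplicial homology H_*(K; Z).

We work with the vertex ordering 0 < 1 < 2 < 3 < 4 < 5 < 6 < 7 < 8 < 9. The simplices of K, each written with vertices in increasing order, are:

  0-simplices (10): [0], [1], [2], [3], [4], [5], [6], [7], [8], [9]
  1-simplices (23): [0,2], [0,3], [0,4], [0,5], [0,6], [0,8], [0,9], [1,2], [1,5], [1,8], [2,5], [2,7], [2,8], [2,9], [3,5], [3,7], [3,8], [4,6], [4,7], [4,9], [5,9], [6,8], [7,8]
  2-simplices (14): [0,2,5], [0,2,8], [0,2,9], [0,3,5], [0,3,8], [0,4,6], [0,4,9], [0,5,9], [0,6,8], [1,2,5], [1,2,8], [2,5,9], [2,7,8], [3,7,8]
  3-simplices (1): [0,2,5,9]

so the chain groups are C_0 ≅ Z^10, C_1 ≅ Z^23, C_2 ≅ Z^14, C_3 ≅ Z^1.

Boundary ∂_1: C_1 → C_0 sends each edge [p,q] (with p < q) to q − p. For instance
  ∂[3,8] = [8] − [3].
As a 10×23 matrix over Z this has rank 9, with invariant factors (1,1,1,1,1,1,1,1,1).

∂_2: C_2 → C_1 sends each 2-simplex [p,q,r] to [q,r] − [p,r] + [p,q]. For instance
  ∂[1,2,5] = [2,5] − [1,5] + [1,2],
  ∂[0,6,8] = [6,8] − [0,8] + [0,6].
As a 23×14 matrix over Z this has rank 13, with invariant factors (1,1,1,1,1,1,1,1,1,1,1,1,1).

∂_3: C_3 → C_2 sends each 3-simplex σ to the alternating sum Σ_i (−1)^i (σ with its i-th vertex removed). For instance
  ∂[0,2,5,9] = [2,5,9] − [0,5,9] + [0,2,9] − [0,2,5].
The 14×1 boundary matrix has rank 1 and Smith normal form diag(1).

Now H_k = ker ∂_k / im ∂_{k+1}, so:

  H_0: rank C_0 − rank ∂_1 = 10 − 9 = 1, and the invariant factors of ∂_1 are all 1, so H_0 ≅ Z.
  H_1: rank ker ∂_1 − rank ∂_2 = (23 − 9) − 13 = 1, and the invariant factors of ∂_2 are all 1, so H_1 ≅ Z.
  H_2: rank ker ∂_2 − rank ∂_3 = (14 − 13) − 1 = 0, and the invariant factors of ∂_3 are all 1, so H_2 ≅ 0.
  H_3: rank ker ∂_3 − rank ∂_4 = (1 − 1) − 0 = 0, and there is no ∂_4, so H_3 ≅ 0.

As a check, the Euler characteristic is 10 − 23 + 14 − 1 = 0, which agrees with 1 − 1 + 0 − 0 = 0.

H_0 ≅ Z,  H_1 ≅ Z,  H_2 = 0,  H_3 = 0.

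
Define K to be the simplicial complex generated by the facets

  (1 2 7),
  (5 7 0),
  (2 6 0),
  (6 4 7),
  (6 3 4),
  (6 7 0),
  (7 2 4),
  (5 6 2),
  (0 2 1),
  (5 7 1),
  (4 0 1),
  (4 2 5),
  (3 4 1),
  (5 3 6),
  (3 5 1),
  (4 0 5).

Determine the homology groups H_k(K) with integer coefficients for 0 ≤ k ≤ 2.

H_0 = Z,  H_1 = Z^2,  H_2 = Z.

Order the vertices as 0 < 1 < 2 < 3 < 4 < 5 < 6 < 7. Listing each simplex with vertices in this order, K has dimension 2 with simplices:

  0-simplices (8): [0], [1], [2], [3], [4], [5], [6], [7]
  1-simplices (24): (24 of them)
  2-simplices (16): [0,1,2], [0,1,4], [0,2,6], [0,4,5], [0,5,7], [0,6,7], [1,2,7], [1,3,4], [1,3,5], [1,5,7], [2,4,5], [2,4,7], [2,5,6], [3,4,6], [3,5,6], [4,6,7]

giving chain groups C_0 ≅ Z^8, C_1 ≅ Z^24, C_2 ≅ Z^16.

The boundary map ∂_1: C_1 → C_0 is given by ∂[p,q] = [q] − [p]. For instance
  ∂[2,6] = [6] − [2].
The 8×24 boundary matrix has rank 7 and Smith normal form diag(1,1,1,1,1,1,1).

Boundary ∂_2: C_2 → C_1 maps a triangle to the signed sum of its edges. For instance
  ∂[1,3,5] = [3,5] − [1,5] + [1,3],
  ∂[0,5,7] = [5,7] − [0,7] + [0,5].
This gives a 24×16 integer matrix of rank 15; reducing to Smith normal form yields diagonal entries (1,1,1,1,1,1,1,1,1,1,1,1,1,1,1).

From H_k ≅ ker(∂_k) / im(∂_{k+1}) we obtain:

  H_0: rank C_0 − rank ∂_1 = 8 − 7 = 1, and the invariant factors of ∂_1 are all 1, so H_0 = Z.
  H_1: rank ker ∂_1 − rank ∂_2 = (24 − 7) − 15 = 2, and the invariant factors of ∂_2 are all 1, so H_1 = Z^2.
  H_2: rank ker ∂_2 − rank ∂_3 = (16 − 15) − 0 = 1, and there is no ∂_3, so H_2 = Z.

(K is a triangulation of the torus T^2.)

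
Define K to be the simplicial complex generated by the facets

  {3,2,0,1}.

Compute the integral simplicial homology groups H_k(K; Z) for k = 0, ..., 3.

K has 4 vertices, 6 edges, 4 triangles, 1 3-simplex.
rank ∂_0 = 0, rank ∂_1 = 3 ⇒ b_0 = 4 − 0 − 3 = 1; all invariant factors of ∂_1 are 1 so no torsion. So H_0 ≅ Z.
rank ∂_1 = 3, rank ∂_2 = 3 ⇒ b_1 = 6 − 3 − 3 = 0; all invariant factors of ∂_2 are 1 so no torsion. So H_1 ≅ 0.
rank ∂_2 = 3, rank ∂_3 = 1 ⇒ b_2 = 4 − 3 − 1 = 0; all invariant factors of ∂_3 are 1 so no torsion. So H_2 ≅ 0.
rank ∂_3 = 1, rank ∂_4 = 0 ⇒ b_3 = 1 − 1 − 0 = 0. So H_3 ≅ 0.

H_0 ≅ Z,  H_1 = 0,  H_2 = 0,  H_3 = 0.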